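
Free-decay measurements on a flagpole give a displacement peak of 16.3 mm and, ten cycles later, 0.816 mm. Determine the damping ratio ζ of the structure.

Logarithmic decrement δ = (1/n)·ln(x₀/x_n) = (1/10)·ln(16.3/0.816) = (1/10)·ln(19.98) = 0.2995.
ζ = δ/√(4π² + δ²) = 0.2995/√(39.48 + 0.0897) = 0.2995/6.290 = 0.04761.

0.0476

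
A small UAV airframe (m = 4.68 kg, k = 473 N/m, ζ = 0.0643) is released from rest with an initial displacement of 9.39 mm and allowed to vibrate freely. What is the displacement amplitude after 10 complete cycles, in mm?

0.164 mm

Logarithmic decrement δ = 2πζ/√(1 − ζ²) = 2π × 0.06430/√(1 − 0.00413) = 0.4048.
After n cycles, x_n/x₀ = e^(−nδ), so x_10 = 9.39 × e^(−10 × 0.4048) = 9.39 × 0.01745 = 0.1638 mm.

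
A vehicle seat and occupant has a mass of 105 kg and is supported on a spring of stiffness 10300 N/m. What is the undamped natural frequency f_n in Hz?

1.58 Hz

ω_n = √(k/m) = √(10300/105) = √98.10 = 9.904 rad/s.
f_n = ω_n/(2π) = 9.904/6.283 = 1.576 Hz.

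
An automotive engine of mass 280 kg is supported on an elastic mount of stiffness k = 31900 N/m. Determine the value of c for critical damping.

5980 N·s/m

c_c = 2√(k·m) = 2√(31900 × 280) = 2 × 2989 = 5977 N·s/m.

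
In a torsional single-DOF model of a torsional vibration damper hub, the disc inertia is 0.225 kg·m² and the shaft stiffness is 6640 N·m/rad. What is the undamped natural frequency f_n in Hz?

ω_n = √(k_t/J) = √(6640/0.225) = √29510 = 171.8 rad/s.
f_n = ω_n/(2π) = 171.8/6.283 = 27.34 Hz.

27.3 Hz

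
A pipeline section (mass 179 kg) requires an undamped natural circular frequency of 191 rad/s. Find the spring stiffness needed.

k = m·ω_n² = 179 × 191.0² = 179 × 36480 = 6530000 N/m.

6530000 N/m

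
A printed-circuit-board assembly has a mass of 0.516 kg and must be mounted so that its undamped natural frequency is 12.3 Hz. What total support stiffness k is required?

3080 N/m

ω_n = 2πf_n = 2π × 12.3 = 77.28 rad/s.
k = m·ω_n² = 0.516 × 77.28² = 0.516 × 5973 = 3082 N/m.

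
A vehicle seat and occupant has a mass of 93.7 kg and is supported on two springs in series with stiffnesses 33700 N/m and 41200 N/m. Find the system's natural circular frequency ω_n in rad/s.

14.1 rad/s

Series springs: 1/k_eq = 1/33700 + 1/41200 = 5.395×10^-5, so k_eq = 18540 N/m.
ω_n = √(k_eq/m) = √(18540/93.7) = √197.8 = 14.07 rad/s.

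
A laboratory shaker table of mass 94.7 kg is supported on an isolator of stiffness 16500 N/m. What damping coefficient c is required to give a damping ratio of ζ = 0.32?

800 N·s/m

c_c = 2√(k·m) = 2√(16500 × 94.7) = 2500 N·s/m.
c = ζ·c_c = 0.32 × 2500 = 800.0 N·s/m.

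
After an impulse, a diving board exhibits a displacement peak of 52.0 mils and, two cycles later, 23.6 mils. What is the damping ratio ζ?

Logarithmic decrement δ = (1/n)·ln(x₀/x_n) = (1/2)·ln(52.0/23.6) = (1/2)·ln(2.203) = 0.3950.
ζ = δ/√(4π² + δ²) = 0.3950/√(39.48 + 0.156) = 0.3950/6.296 = 0.06274.

0.0627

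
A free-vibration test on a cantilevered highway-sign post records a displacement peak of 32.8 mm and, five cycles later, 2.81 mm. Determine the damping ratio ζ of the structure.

Logarithmic decrement δ = (1/n)·ln(x₀/x_n) = (1/5)·ln(32.8/2.81) = (1/5)·ln(11.67) = 0.4914.
ζ = δ/√(4π² + δ²) = 0.4914/√(39.48 + 0.242) = 0.4914/6.302 = 0.07798.

0.0780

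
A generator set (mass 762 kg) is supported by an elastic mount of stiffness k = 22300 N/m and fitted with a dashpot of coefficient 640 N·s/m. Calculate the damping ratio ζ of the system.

0.0776

ω_n = √(k/m) = √(22300/762) = 5.410 rad/s.
Critical damping c_c = 2√(k·m) = 2√(22300 × 762) = 8244 N·s/m, so ζ = c/c_c = 640/8244 = 0.07763.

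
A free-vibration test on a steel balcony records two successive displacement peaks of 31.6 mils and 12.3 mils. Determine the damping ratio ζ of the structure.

0.149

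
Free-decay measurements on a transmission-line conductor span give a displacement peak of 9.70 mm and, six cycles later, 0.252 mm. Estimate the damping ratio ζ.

Logarithmic decrement δ = (1/n)·ln(x₀/x_n) = (1/6)·ln(9.70/0.252) = (1/6)·ln(38.49) = 0.6084.
ζ = δ/√(4π² + δ²) = 0.6084/√(39.48 + 0.370) = 0.6084/6.313 = 0.09638.

0.0964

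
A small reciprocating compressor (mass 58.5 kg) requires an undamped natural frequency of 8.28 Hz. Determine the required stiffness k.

ω_n = 2πf_n = 2π × 8.28 = 52.02 rad/s.
k = m·ω_n² = 58.5 × 52.02² = 58.5 × 2707 = 158300 N/m.

158000 N/m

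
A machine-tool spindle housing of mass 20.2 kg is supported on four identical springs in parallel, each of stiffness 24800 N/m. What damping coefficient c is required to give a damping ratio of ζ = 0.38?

1080 N·s/m

Parallel springs add: k_eq = 4 × 24800 = 99200 N/m.
c_c = 2√(k_eq·m) = 2√(99200 × 20.2) = 2831 N·s/m.
c = ζ·c_c = 0.38 × 2831 = 1076 N·s/m.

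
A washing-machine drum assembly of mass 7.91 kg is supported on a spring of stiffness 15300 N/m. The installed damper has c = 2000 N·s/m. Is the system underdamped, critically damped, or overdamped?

overdamped

c_c = 2√(k·m) = 695.8 N·s/m; ζ = c/c_c = 2000/695.8 = 2.87.
Since ζ > 1 the system is overdamped.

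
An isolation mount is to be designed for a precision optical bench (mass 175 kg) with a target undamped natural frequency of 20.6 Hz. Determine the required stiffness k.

ω_n = 2πf_n = 2π × 20.6 = 129.4 rad/s.
k = m·ω_n² = 175 × 129.4² = 175 × 16750 = 2932000 N/m.

2930000 N/m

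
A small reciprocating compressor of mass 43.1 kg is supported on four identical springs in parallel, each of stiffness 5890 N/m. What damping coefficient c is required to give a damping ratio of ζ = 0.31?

625 N·s/m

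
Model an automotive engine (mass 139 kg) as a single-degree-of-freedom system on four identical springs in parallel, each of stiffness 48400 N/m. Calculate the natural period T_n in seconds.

0.168 s

Parallel springs add: k_eq = 4 × 48400 = 193600 N/m.
ω_n = √(k_eq/m) = √(193600/139) = √1393 = 37.32 rad/s.
T_n = 2π/ω_n = 6.283/37.32 = 0.1684 s.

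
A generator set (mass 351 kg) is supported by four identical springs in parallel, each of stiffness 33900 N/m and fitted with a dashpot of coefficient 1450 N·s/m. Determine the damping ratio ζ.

Parallel springs add: k_eq = 4 × 33900 = 135600 N/m.
ω_n = √(k_eq/m) = √(135600/351) = 19.66 rad/s.
Critical damping c_c = 2√(k_eq·m) = 2√(135600 × 351) = 13800 N·s/m, so ζ = c/c_c = 1450/13800 = 0.1051.

0.105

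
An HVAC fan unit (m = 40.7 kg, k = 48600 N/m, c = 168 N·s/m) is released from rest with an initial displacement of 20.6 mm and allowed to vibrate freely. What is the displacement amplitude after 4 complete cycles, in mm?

4.58 mm

ζ = c/(2√(km)) = 168/(2√(48600 × 40.7)) = 168/2813 = 0.05973.
Logarithmic decrement δ = 2πζ/√(1 − ζ²) = 2π × 0.05973/√(1 − 0.00357) = 0.3759.
After n cycles, x_n/x₀ = e^(−nδ), so x_4 = 20.6 × e^(−4 × 0.3759) = 20.6 × 0.2223 = 4.579 mm.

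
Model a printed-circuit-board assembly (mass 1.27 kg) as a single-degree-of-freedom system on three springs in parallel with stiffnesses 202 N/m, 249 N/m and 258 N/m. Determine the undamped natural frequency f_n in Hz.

Parallel springs add: k_eq = 202 + 249 + 258 = 709.0 N/m.
ω_n = √(k_eq/m) = √(709.0/1.27) = √558.3 = 23.63 rad/s.
f_n = ω_n/(2π) = 23.63/6.283 = 3.760 Hz.

3.76 Hz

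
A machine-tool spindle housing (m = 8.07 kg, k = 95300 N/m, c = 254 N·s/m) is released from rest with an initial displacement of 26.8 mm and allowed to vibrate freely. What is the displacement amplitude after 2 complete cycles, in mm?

4.26 mm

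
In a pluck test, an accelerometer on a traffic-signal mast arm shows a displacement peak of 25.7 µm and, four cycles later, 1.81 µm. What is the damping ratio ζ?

0.105

Logarithmic decrement δ = (1/n)·ln(x₀/x_n) = (1/4)·ln(25.7/1.81) = (1/4)·ln(14.20) = 0.6633.
ζ = δ/√(4π² + δ²) = 0.6633/√(39.48 + 0.440) = 0.6633/6.318 = 0.1050.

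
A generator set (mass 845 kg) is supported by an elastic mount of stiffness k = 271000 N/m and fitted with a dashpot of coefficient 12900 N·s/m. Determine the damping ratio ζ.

0.426

ω_n = √(k/m) = √(271000/845) = 17.91 rad/s.
Critical damping c_c = 2√(k·m) = 2√(271000 × 845) = 30270 N·s/m, so ζ = c/c_c = 12900/30270 = 0.4262.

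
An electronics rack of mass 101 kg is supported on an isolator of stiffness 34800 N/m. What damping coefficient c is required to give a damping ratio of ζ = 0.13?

c_c = 2√(k·m) = 2√(34800 × 101) = 3750 N·s/m.
c = ζ·c_c = 0.13 × 3750 = 487.4 N·s/m.

487 N·s/m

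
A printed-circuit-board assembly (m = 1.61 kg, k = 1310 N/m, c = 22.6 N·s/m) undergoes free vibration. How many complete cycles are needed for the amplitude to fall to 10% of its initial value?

2 cycles

ζ = c/(2√(km)) = 22.6/(2√(1310 × 1.61)) = 22.6/91.85 = 0.2461.
Logarithmic decrement δ = 2πζ/√(1 − ζ²) = 2π × 0.2461/√(1 − 0.0605) = 1.595.
x_n/x₀ = e^(−nδ) ≤ 0.1; take ln: n ≥ ln(1/0.1)/δ = 2.303/1.595 = 1.444.
So 2 complete cycles are required.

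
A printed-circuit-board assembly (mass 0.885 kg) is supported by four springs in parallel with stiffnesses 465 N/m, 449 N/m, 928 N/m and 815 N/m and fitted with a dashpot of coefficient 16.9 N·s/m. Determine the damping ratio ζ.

0.174

Parallel springs add: k_eq = 465 + 449 + 928 + 815 = 2657 N/m.
ω_n = √(k_eq/m) = √(2657/0.885) = 54.79 rad/s.
Critical damping c_c = 2√(k_eq·m) = 2√(2657 × 0.885) = 96.98 N·s/m, so ζ = c/c_c = 16.9/96.98 = 0.1743.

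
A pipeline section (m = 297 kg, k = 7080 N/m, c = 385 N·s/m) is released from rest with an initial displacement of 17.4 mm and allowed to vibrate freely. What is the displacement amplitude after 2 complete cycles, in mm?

3.23 mm

ζ = c/(2√(km)) = 385/(2√(7080 × 297)) = 385/2900 = 0.1328.
Logarithmic decrement δ = 2πζ/√(1 − ζ²) = 2π × 0.1328/√(1 − 0.0176) = 0.8415.
After n cycles, x_n/x₀ = e^(−nδ), so x_2 = 17.4 × e^(−2 × 0.8415) = 17.4 × 0.1858 = 3.233 mm.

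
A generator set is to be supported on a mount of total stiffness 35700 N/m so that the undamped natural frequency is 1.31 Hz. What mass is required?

ω_n = 2πf_n = 2π × 1.31 = 8.231 rad/s.
m = k/ω_n² = 35700/8.231² = 35700/67.75 = 526.9 kg.

527 kg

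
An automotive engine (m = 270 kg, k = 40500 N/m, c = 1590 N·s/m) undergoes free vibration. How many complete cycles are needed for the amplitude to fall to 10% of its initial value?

2 cycles

ζ = c/(2√(km)) = 1590/(2√(40500 × 270)) = 1590/6614 = 0.2404.
Logarithmic decrement δ = 2πζ/√(1 − ζ²) = 2π × 0.2404/√(1 − 0.0578) = 1.556.
x_n/x₀ = e^(−nδ) ≤ 0.1; take ln: n ≥ ln(1/0.1)/δ = 2.303/1.556 = 1.480.
So 2 complete cycles are required.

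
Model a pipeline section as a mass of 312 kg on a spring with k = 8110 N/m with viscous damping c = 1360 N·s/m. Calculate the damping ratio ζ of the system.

0.427

ω_n = √(k/m) = √(8110/312) = 5.098 rad/s.
Critical damping c_c = 2√(k·m) = 2√(8110 × 312) = 3181 N·s/m, so ζ = c/c_c = 1360/3181 = 0.4275.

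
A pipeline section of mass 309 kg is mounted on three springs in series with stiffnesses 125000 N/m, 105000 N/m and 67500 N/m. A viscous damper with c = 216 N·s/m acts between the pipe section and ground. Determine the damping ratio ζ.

0.0349

Series springs: 1/k_eq = 1/125000 + 1/105000 + 1/67500 = 3.234×10^-5, so k_eq = 30920 N/m.
ω_n = √(k_eq/m) = √(30920/309) = 10.00 rad/s.
Critical damping c_c = 2√(k_eq·m) = 2√(30920 × 309) = 6182 N·s/m, so ζ = c/c_c = 216/6182 = 0.03494.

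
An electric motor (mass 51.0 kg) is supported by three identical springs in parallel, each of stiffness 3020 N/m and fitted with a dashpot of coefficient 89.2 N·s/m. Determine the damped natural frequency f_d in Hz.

Parallel springs add: k_eq = 3 × 3020 = 9060 N/m.
ω_n = √(k_eq/m) = √(9060/51.0) = 13.33 rad/s.
Critical damping c_c = 2√(k_eq·m) = 2√(9060 × 51.0) = 1359 N·s/m, so ζ = c/c_c = 89.2/1359 = 0.06561.
ω_d = ω_n√(1 − ζ²) = 13.33 × √(1 − 0.00430) = 13.30 rad/s.
f_d = ω_d/(2π) = 2.117 Hz.

2.12 Hz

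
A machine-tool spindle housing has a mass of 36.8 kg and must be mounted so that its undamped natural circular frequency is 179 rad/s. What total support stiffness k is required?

1180000 N/m

k = m·ω_n² = 36.8 × 179.0² = 36.8 × 32040 = 1179000 N/m.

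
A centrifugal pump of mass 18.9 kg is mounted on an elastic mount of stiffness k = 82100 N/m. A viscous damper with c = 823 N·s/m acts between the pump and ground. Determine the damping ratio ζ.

0.330

ω_n = √(k/m) = √(82100/18.9) = 65.91 rad/s.
Critical damping c_c = 2√(k·m) = 2√(82100 × 18.9) = 2491 N·s/m, so ζ = c/c_c = 823/2491 = 0.3303.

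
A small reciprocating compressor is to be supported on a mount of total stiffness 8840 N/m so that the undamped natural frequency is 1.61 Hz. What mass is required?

86.4 kg

ω_n = 2πf_n = 2π × 1.61 = 10.12 rad/s.
m = k/ω_n² = 8840/10.12² = 8840/102.3 = 86.39 kg.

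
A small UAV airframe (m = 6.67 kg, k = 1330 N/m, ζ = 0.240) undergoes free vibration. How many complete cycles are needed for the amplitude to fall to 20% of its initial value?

2 cycles

Logarithmic decrement δ = 2πζ/√(1 − ζ²) = 2π × 0.2400/√(1 − 0.0576) = 1.553.
x_n/x₀ = e^(−nδ) ≤ 0.2; take ln: n ≥ ln(1/0.2)/δ = 1.609/1.553 = 1.036.
So 2 complete cycles are required.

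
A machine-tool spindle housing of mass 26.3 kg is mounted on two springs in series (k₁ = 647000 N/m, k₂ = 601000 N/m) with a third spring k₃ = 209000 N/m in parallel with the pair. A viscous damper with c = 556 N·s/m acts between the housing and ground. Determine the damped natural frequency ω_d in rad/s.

140 rad/s

Series pair: k_s = k₁k₂/(k₁+k₂) = (647000)(601000)/(647000 + 601000) = 311600 N/m. In parallel with k₃: k_eq = 311600 + 209000 = 520600 N/m.
ω_n = √(k_eq/m) = √(520600/26.3) = 140.7 rad/s.
Critical damping c_c = 2√(k_eq·m) = 2√(520600 × 26.3) = 7400 N·s/m, so ζ = c/c_c = 556/7400 = 0.07513.
ω_d = ω_n√(1 − ζ²) = 140.7 × √(1 − 0.00564) = 140.3 rad/s.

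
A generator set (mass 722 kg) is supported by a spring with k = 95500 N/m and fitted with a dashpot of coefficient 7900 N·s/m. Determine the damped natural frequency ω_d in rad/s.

10.1 rad/s

ω_n = √(k/m) = √(95500/722) = 11.50 rad/s.
Critical damping c_c = 2√(k·m) = 2√(95500 × 722) = 16610 N·s/m, so ζ = c/c_c = 7900/16610 = 0.4757.
ω_d = ω_n√(1 − ζ²) = 11.50 × √(1 − 0.226) = 10.12 rad/s.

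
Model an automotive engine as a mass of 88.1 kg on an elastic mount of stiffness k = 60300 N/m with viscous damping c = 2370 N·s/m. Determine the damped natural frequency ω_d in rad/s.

22.4 rad/s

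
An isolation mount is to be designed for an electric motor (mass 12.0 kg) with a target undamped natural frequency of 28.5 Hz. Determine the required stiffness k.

385000 N/m

ω_n = 2πf_n = 2π × 28.5 = 179.1 rad/s.
k = m·ω_n² = 12.0 × 179.1² = 12.0 × 32070 = 384800 N/m.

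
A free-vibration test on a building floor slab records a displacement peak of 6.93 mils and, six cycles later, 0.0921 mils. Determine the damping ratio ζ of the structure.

0.114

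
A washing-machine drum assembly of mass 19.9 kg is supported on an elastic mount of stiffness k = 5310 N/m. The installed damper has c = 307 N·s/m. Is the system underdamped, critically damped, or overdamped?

underdamped

c_c = 2√(k·m) = 650.1 N·s/m; ζ = c/c_c = 307/650.1 = 0.472.
Since ζ < 1 the system is underdamped.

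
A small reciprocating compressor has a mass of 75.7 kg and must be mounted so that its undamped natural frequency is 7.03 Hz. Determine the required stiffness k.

ω_n = 2πf_n = 2π × 7.03 = 44.17 rad/s.
k = m·ω_n² = 75.7 × 44.17² = 75.7 × 1951 = 147700 N/m.

148000 N/m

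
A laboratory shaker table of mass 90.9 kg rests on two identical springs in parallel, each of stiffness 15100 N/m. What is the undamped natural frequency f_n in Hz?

Parallel springs add: k_eq = 2 × 15100 = 30200 N/m.
ω_n = √(k_eq/m) = √(30200/90.9) = √332.2 = 18.23 rad/s.
f_n = ω_n/(2π) = 18.23/6.283 = 2.901 Hz.

2.90 Hz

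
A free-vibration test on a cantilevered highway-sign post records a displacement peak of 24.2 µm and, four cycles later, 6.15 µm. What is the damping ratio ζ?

Logarithmic decrement δ = (1/n)·ln(x₀/x_n) = (1/4)·ln(24.2/6.15) = (1/4)·ln(3.935) = 0.3425.
ζ = δ/√(4π² + δ²) = 0.3425/√(39.48 + 0.117) = 0.3425/6.293 = 0.05443.

0.0544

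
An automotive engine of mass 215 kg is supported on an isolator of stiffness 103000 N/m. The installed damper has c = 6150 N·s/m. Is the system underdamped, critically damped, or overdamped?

c_c = 2√(k·m) = 9412 N·s/m; ζ = c/c_c = 6150/9412 = 0.653.
Since ζ < 1 the system is underdamped.

underdamped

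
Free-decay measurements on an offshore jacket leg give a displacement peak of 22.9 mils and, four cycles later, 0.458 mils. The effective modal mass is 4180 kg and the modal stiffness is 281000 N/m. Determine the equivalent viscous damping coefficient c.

Logarithmic decrement δ = (1/n)·ln(x₀/x_n) = (1/4)·ln(22.9/0.458) = (1/4)·ln(50.00) = 0.9780.
ζ = δ/√(4π² + δ²) = 0.9780/√(39.48 + 0.956) = 0.9780/6.359 = 0.1538.
c = ζ · 2√(km) = 0.1538 × 2√(281000 × 4180) = 0.1538 × 68540 = 10540 N·s/m.

10500 N·s/m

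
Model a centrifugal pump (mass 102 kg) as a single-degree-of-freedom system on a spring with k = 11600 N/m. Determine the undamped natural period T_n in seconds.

ω_n = √(k/m) = √(11600/102) = √113.7 = 10.66 rad/s.
T_n = 2π/ω_n = 6.283/10.66 = 0.5892 s.

0.589 s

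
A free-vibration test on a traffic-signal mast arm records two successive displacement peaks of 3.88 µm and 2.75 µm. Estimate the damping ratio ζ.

Logarithmic decrement δ = (1/n)·ln(x₀/x_n) = (1/1)·ln(3.88/2.75) = (1/1)·ln(1.411) = 0.3442.
ζ = δ/√(4π² + δ²) = 0.3442/√(39.48 + 0.118) = 0.3442/6.293 = 0.05470.

0.0547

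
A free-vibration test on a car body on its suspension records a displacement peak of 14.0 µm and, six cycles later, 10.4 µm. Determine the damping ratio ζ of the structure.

Logarithmic decrement δ = (1/n)·ln(x₀/x_n) = (1/6)·ln(14.0/10.4) = (1/6)·ln(1.346) = 0.04954.
ζ = δ/√(4π² + δ²) = 0.04954/√(39.48 + 0.00245) = 0.04954/6.283 = 0.007885.

0.00788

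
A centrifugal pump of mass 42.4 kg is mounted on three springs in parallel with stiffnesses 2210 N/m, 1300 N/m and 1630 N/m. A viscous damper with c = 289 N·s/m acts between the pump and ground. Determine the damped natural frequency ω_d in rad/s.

10.5 rad/s

Parallel springs add: k_eq = 2210 + 1300 + 1630 = 5140 N/m.
ω_n = √(k_eq/m) = √(5140/42.4) = 11.01 rad/s.
Critical damping c_c = 2√(k_eq·m) = 2√(5140 × 42.4) = 933.7 N·s/m, so ζ = c/c_c = 289/933.7 = 0.3095.
ω_d = ω_n√(1 − ζ²) = 11.01 × √(1 − 0.0958) = 10.47 rad/s.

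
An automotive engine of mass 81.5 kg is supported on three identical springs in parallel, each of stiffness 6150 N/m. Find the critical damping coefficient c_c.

Parallel springs add: k_eq = 3 × 6150 = 18450 N/m.
c_c = 2√(k_eq·m) = 2√(18450 × 81.5) = 2 × 1226 = 2452 N·s/m.

2450 N·s/m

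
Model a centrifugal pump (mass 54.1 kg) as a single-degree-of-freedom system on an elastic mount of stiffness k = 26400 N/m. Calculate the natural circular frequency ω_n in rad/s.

22.1 rad/s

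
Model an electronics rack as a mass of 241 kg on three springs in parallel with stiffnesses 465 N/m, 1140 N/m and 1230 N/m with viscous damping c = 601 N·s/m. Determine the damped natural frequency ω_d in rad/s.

3.20 rad/s

Parallel springs add: k_eq = 465 + 1140 + 1230 = 2835 N/m.
ω_n = √(k_eq/m) = √(2835/241) = 3.430 rad/s.
Critical damping c_c = 2√(k_eq·m) = 2√(2835 × 241) = 1653 N·s/m, so ζ = c/c_c = 601/1653 = 0.3635.
ω_d = ω_n√(1 − ζ²) = 3.430 × √(1 − 0.132) = 3.195 rad/s.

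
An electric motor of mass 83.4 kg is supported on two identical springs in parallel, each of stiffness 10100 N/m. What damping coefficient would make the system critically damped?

Parallel springs add: k_eq = 2 × 10100 = 20200 N/m.
c_c = 2√(k_eq·m) = 2√(20200 × 83.4) = 2 × 1298 = 2596 N·s/m.

2600 N·s/m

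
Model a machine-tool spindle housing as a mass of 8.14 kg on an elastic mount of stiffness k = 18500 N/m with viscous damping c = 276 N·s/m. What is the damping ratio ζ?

0.356

ω_n = √(k/m) = √(18500/8.14) = 47.67 rad/s.
Critical damping c_c = 2√(k·m) = 2√(18500 × 8.14) = 776.1 N·s/m, so ζ = c/c_c = 276/776.1 = 0.3556.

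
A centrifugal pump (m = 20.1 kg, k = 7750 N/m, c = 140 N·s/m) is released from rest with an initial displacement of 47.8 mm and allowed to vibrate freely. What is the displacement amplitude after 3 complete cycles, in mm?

1.60 mm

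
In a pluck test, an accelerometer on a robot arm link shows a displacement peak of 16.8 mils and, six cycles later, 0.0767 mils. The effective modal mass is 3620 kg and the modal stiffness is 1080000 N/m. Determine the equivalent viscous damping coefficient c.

17700 N·s/m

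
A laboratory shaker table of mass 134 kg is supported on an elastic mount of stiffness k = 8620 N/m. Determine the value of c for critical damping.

2150 N·s/m

c_c = 2√(k·m) = 2√(8620 × 134) = 2 × 1075 = 2149 N·s/m.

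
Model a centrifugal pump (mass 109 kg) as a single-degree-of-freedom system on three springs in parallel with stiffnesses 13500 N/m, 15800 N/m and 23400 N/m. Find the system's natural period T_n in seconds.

0.286 s

Parallel springs add: k_eq = 13500 + 15800 + 23400 = 52700 N/m.
ω_n = √(k_eq/m) = √(52700/109) = √483.5 = 21.99 rad/s.
T_n = 2π/ω_n = 6.283/21.99 = 0.2858 s.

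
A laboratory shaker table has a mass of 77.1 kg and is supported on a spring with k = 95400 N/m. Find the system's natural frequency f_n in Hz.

ω_n = √(k/m) = √(95400/77.1) = √1237 = 35.18 rad/s.
f_n = ω_n/(2π) = 35.18/6.283 = 5.598 Hz.

5.60 Hz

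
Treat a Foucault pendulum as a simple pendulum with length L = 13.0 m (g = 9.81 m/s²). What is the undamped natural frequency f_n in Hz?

For a simple pendulum ω_n = √(g/L) = √(9.81/13.0) = √0.7546 = 0.8687 rad/s.
f_n = ω_n/(2π) = 0.8687/6.283 = 0.1383 Hz.

0.138 Hz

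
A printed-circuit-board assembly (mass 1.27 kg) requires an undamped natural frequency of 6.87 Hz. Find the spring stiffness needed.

ω_n = 2πf_n = 2π × 6.87 = 43.17 rad/s.
k = m·ω_n² = 1.27 × 43.17² = 1.27 × 1863 = 2366 N/m.

2370 N/m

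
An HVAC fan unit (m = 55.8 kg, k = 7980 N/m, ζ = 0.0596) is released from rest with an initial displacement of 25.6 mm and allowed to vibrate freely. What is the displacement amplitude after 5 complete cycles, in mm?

Logarithmic decrement δ = 2πζ/√(1 − ζ²) = 2π × 0.05960/√(1 − 0.00355) = 0.3751.
After n cycles, x_n/x₀ = e^(−nδ), so x_5 = 25.6 × e^(−5 × 0.3751) = 25.6 × 0.1532 = 3.923 mm.

3.92 mm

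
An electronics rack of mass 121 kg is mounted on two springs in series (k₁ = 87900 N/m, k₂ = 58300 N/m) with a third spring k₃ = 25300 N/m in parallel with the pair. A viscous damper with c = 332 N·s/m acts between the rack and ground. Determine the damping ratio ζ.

Series pair: k_s = k₁k₂/(k₁+k₂) = (87900)(58300)/(87900 + 58300) = 35050 N/m. In parallel with k₃: k_eq = 35050 + 25300 = 60350 N/m.
ω_n = √(k_eq/m) = √(60350/121) = 22.33 rad/s.
Critical damping c_c = 2√(k_eq·m) = 2√(60350 × 121) = 5405 N·s/m, so ζ = c/c_c = 332/5405 = 0.06143.

0.0614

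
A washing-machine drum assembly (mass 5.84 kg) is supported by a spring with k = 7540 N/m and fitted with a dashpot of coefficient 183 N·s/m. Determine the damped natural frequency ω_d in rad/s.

32.3 rad/s

ω_n = √(k/m) = √(7540/5.84) = 35.93 rad/s.
Critical damping c_c = 2√(k·m) = 2√(7540 × 5.84) = 419.7 N·s/m, so ζ = c/c_c = 183/419.7 = 0.4360.
ω_d = ω_n√(1 − ζ²) = 35.93 × √(1 − 0.190) = 32.34 rad/s.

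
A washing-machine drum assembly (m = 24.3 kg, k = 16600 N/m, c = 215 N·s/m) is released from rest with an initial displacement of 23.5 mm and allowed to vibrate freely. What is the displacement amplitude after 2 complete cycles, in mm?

2.72 mm

ζ = c/(2√(km)) = 215/(2√(16600 × 24.3)) = 215/1270 = 0.1693.
Logarithmic decrement δ = 2πζ/√(1 − ζ²) = 2π × 0.1693/√(1 − 0.0286) = 1.079.
After n cycles, x_n/x₀ = e^(−nδ), so x_2 = 23.5 × e^(−2 × 1.079) = 23.5 × 0.1155 = 2.715 mm.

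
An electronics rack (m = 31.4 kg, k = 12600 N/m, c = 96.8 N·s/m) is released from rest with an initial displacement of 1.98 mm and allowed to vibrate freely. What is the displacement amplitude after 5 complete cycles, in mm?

0.175 mm

ζ = c/(2√(km)) = 96.8/(2√(12600 × 31.4)) = 96.8/1258 = 0.07695.
Logarithmic decrement δ = 2πζ/√(1 − ζ²) = 2π × 0.07695/√(1 − 0.00592) = 0.4849.
After n cycles, x_n/x₀ = e^(−nδ), so x_5 = 1.98 × e^(−5 × 0.4849) = 1.98 × 0.08852 = 0.1753 mm.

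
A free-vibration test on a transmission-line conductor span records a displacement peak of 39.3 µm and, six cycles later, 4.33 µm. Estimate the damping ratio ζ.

0.0584

Logarithmic decrement δ = (1/n)·ln(x₀/x_n) = (1/6)·ln(39.3/4.33) = (1/6)·ln(9.076) = 0.3676.
ζ = δ/√(4π² + δ²) = 0.3676/√(39.48 + 0.135) = 0.3676/6.294 = 0.05841.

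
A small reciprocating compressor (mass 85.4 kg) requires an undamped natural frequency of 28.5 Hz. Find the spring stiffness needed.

ω_n = 2πf_n = 2π × 28.5 = 179.1 rad/s.
k = m·ω_n² = 85.4 × 179.1² = 85.4 × 32070 = 2738000 N/m.

2740000 N/m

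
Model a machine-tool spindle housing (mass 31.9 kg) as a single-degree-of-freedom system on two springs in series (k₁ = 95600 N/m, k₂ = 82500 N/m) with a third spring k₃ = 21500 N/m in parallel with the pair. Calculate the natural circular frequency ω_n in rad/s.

45.4 rad/s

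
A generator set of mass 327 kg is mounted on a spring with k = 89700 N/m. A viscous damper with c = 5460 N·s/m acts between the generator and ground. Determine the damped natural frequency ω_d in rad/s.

14.3 rad/s

ω_n = √(k/m) = √(89700/327) = 16.56 rad/s.
Critical damping c_c = 2√(k·m) = 2√(89700 × 327) = 10830 N·s/m, so ζ = c/c_c = 5460/10830 = 0.5041.
ω_d = ω_n√(1 − ζ²) = 16.56 × √(1 − 0.254) = 14.30 rad/s.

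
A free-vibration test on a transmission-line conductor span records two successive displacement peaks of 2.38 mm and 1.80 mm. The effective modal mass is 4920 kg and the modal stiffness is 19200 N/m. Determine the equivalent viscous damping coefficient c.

Logarithmic decrement δ = (1/n)·ln(x₀/x_n) = (1/1)·ln(2.38/1.80) = (1/1)·ln(1.322) = 0.2793.
ζ = δ/√(4π² + δ²) = 0.2793/√(39.48 + 0.0780) = 0.2793/6.289 = 0.04441.
c = ζ · 2√(km) = 0.04441 × 2√(19200 × 4920) = 0.04441 × 19440 = 863.3 N·s/m.

863 N·s/m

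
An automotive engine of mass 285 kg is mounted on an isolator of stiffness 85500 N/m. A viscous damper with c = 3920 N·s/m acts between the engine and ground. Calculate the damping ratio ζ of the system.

ω_n = √(k/m) = √(85500/285) = 17.32 rad/s.
Critical damping c_c = 2√(k·m) = 2√(85500 × 285) = 9873 N·s/m, so ζ = c/c_c = 3920/9873 = 0.3971.

0.397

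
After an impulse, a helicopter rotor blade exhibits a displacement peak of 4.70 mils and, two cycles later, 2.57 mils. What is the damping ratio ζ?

Logarithmic decrement δ = (1/n)·ln(x₀/x_n) = (1/2)·ln(4.70/2.57) = (1/2)·ln(1.829) = 0.3018.
ζ = δ/√(4π² + δ²) = 0.3018/√(39.48 + 0.0911) = 0.3018/6.290 = 0.04798.

0.0480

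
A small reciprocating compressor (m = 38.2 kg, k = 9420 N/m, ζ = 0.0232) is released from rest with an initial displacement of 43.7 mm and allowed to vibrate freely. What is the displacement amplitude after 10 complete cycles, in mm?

10.2 mm

Logarithmic decrement δ = 2πζ/√(1 − ζ²) = 2π × 0.02320/√(1 − 0.000538) = 0.1458.
After n cycles, x_n/x₀ = e^(−nδ), so x_10 = 43.7 × e^(−10 × 0.1458) = 43.7 × 0.2327 = 10.17 mm.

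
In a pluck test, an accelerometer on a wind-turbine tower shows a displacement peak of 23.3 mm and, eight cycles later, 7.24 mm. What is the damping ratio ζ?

Logarithmic decrement δ = (1/n)·ln(x₀/x_n) = (1/8)·ln(23.3/7.24) = (1/8)·ln(3.218) = 0.1461.
ζ = δ/√(4π² + δ²) = 0.1461/√(39.48 + 0.0213) = 0.1461/6.285 = 0.02325.

0.0232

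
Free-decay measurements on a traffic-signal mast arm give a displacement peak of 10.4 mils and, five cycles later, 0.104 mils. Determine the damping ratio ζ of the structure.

Logarithmic decrement δ = (1/n)·ln(x₀/x_n) = (1/5)·ln(10.4/0.104) = (1/5)·ln(100.0) = 0.9210.
ζ = δ/√(4π² + δ²) = 0.9210/√(39.48 + 0.848) = 0.9210/6.350 = 0.1450.

0.145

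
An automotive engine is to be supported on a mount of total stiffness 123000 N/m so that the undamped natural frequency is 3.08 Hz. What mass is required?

ω_n = 2πf_n = 2π × 3.08 = 19.35 rad/s.
m = k/ω_n² = 123000/19.35² = 123000/374.5 = 328.4 kg.

328 kg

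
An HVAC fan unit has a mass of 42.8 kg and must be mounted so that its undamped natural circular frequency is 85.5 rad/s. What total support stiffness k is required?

k = m·ω_n² = 42.8 × 85.50² = 42.8 × 7310 = 312900 N/m.

313000 N/m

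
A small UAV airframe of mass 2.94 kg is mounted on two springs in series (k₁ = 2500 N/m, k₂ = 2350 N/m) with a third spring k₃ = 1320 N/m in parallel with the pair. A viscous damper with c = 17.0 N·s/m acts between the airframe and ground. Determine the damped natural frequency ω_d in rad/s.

29.2 rad/s

Series pair: k_s = k₁k₂/(k₁+k₂) = (2500)(2350)/(2500 + 2350) = 1211 N/m. In parallel with k₃: k_eq = 1211 + 1320 = 2531 N/m.
ω_n = √(k_eq/m) = √(2531/2.94) = 29.34 rad/s.
Critical damping c_c = 2√(k_eq·m) = 2√(2531 × 2.94) = 172.5 N·s/m, so ζ = c/c_c = 17.0/172.5 = 0.09853.
ω_d = ω_n√(1 − ζ²) = 29.34 × √(1 − 0.00971) = 29.20 rad/s.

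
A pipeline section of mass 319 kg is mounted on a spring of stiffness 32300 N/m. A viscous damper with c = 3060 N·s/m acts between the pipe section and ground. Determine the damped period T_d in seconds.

0.710 s

ω_n = √(k/m) = √(32300/319) = 10.06 rad/s.
Critical damping c_c = 2√(k·m) = 2√(32300 × 319) = 6420 N·s/m, so ζ = c/c_c = 3060/6420 = 0.4766.
ω_d = ω_n√(1 − ζ²) = 10.06 × √(1 − 0.227) = 8.846 rad/s.
T_d = 2π/ω_d = 0.7103 s.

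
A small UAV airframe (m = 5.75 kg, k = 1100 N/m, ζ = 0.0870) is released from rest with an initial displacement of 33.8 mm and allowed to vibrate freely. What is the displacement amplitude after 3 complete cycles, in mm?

6.52 mm

Logarithmic decrement δ = 2πζ/√(1 − ζ²) = 2π × 0.08700/√(1 − 0.00757) = 0.5487.
After n cycles, x_n/x₀ = e^(−nδ), so x_3 = 33.8 × e^(−3 × 0.5487) = 33.8 × 0.1928 = 6.516 mm.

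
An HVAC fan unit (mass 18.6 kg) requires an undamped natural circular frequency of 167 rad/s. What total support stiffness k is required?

k = m·ω_n² = 18.6 × 167.0² = 18.6 × 27890 = 518700 N/m.

519000 N/m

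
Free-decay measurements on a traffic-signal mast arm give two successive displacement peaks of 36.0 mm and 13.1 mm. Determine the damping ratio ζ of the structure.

Logarithmic decrement δ = (1/n)·ln(x₀/x_n) = (1/1)·ln(36.0/13.1) = (1/1)·ln(2.748) = 1.011.
ζ = δ/√(4π² + δ²) = 1.011/√(39.48 + 1.02) = 1.011/6.364 = 0.1588.

0.159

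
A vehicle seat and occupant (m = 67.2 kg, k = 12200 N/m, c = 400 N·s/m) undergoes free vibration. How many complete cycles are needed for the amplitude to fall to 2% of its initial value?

3 cycles

ζ = c/(2√(km)) = 400/(2√(12200 × 67.2)) = 400/1811 = 0.2209.
Logarithmic decrement δ = 2πζ/√(1 − ζ²) = 2π × 0.2209/√(1 − 0.0488) = 1.423.
x_n/x₀ = e^(−nδ) ≤ 0.02; take ln: n ≥ ln(1/0.02)/δ = 3.912/1.423 = 2.749.
So 3 complete cycles are required.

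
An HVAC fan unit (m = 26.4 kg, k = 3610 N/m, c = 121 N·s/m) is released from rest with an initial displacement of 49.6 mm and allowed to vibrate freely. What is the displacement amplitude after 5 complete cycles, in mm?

0.0931 mm

ζ = c/(2√(km)) = 121/(2√(3610 × 26.4)) = 121/617.4 = 0.1960.
Logarithmic decrement δ = 2πζ/√(1 − ζ²) = 2π × 0.1960/√(1 − 0.0384) = 1.256.
After n cycles, x_n/x₀ = e^(−nδ), so x_5 = 49.6 × e^(−5 × 1.256) = 49.6 × 0.001876 = 0.09306 mm.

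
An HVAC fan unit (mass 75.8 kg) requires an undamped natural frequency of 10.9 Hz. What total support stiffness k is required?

ω_n = 2πf_n = 2π × 10.9 = 68.49 rad/s.
k = m·ω_n² = 75.8 × 68.49² = 75.8 × 4690 = 355500 N/m.

356000 N/m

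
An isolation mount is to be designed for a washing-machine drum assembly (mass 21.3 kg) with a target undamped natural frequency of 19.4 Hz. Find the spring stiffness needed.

ω_n = 2πf_n = 2π × 19.4 = 121.9 rad/s.
k = m·ω_n² = 21.3 × 121.9² = 21.3 × 14860 = 316500 N/m.

316000 N/m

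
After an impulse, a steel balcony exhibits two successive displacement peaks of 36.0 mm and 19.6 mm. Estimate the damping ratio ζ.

0.0963

Logarithmic decrement δ = (1/n)·ln(x₀/x_n) = (1/1)·ln(36.0/19.6) = (1/1)·ln(1.837) = 0.6080.
ζ = δ/√(4π² + δ²) = 0.6080/√(39.48 + 0.370) = 0.6080/6.313 = 0.09631.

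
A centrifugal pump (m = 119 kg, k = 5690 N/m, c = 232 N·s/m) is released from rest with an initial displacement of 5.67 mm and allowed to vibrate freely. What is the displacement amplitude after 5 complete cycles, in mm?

0.0647 mm

ζ = c/(2√(km)) = 232/(2√(5690 × 119)) = 232/1646 = 0.1410.
Logarithmic decrement δ = 2πζ/√(1 − ζ²) = 2π × 0.1410/√(1 − 0.0199) = 0.8947.
After n cycles, x_n/x₀ = e^(−nδ), so x_5 = 5.67 × e^(−5 × 0.8947) = 5.67 × 0.01141 = 0.06469 mm.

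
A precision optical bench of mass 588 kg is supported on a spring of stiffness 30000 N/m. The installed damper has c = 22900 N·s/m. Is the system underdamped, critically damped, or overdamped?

overdamped

c_c = 2√(k·m) = 8400 N·s/m; ζ = c/c_c = 22900/8400 = 2.73.
Since ζ > 1 the system is overdamped.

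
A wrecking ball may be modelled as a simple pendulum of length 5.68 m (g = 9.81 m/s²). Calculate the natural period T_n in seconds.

4.78 s

For a simple pendulum ω_n = √(g/L) = √(9.81/5.68) = √1.727 = 1.314 rad/s.
T_n = 2π/ω_n = 6.283/1.314 = 4.781 s.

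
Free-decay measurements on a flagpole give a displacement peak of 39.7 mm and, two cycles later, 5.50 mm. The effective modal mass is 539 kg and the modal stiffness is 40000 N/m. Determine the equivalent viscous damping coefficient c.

1440 N·s/m

Logarithmic decrement δ = (1/n)·ln(x₀/x_n) = (1/2)·ln(39.7/5.50) = (1/2)·ln(7.218) = 0.9883.
ζ = δ/√(4π² + δ²) = 0.9883/√(39.48 + 0.977) = 0.9883/6.360 = 0.1554.
c = ζ · 2√(km) = 0.1554 × 2√(40000 × 539) = 0.1554 × 9287 = 1443 N·s/m.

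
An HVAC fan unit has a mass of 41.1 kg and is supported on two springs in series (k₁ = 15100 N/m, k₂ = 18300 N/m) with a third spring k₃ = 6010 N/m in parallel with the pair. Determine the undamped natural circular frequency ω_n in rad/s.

Series pair: k_s = k₁k₂/(k₁+k₂) = (15100)(18300)/(15100 + 18300) = 8273 N/m. In parallel with k₃: k_eq = 8273 + 6010 = 14280 N/m.
ω_n = √(k_eq/m) = √(14280/41.1) = √347.5 = 18.64 rad/s.

18.6 rad/s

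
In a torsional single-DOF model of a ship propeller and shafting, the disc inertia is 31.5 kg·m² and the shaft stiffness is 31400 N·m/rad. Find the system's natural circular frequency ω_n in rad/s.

31.6 rad/s

ω_n = √(k_t/J) = √(31400/31.5) = √996.8 = 31.57 rad/s.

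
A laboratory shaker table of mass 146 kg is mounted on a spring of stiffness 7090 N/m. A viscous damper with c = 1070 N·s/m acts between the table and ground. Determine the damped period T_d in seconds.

1.06 s

ω_n = √(k/m) = √(7090/146) = 6.969 rad/s.
Critical damping c_c = 2√(k·m) = 2√(7090 × 146) = 2035 N·s/m, so ζ = c/c_c = 1070/2035 = 0.5258.
ω_d = ω_n√(1 − ζ²) = 6.969 × √(1 − 0.277) = 5.927 rad/s.
T_d = 2π/ω_d = 1.060 s.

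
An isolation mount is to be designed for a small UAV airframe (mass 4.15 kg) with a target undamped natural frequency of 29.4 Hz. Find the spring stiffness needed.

142000 N/m

ω_n = 2πf_n = 2π × 29.4 = 184.7 rad/s.
k = m·ω_n² = 4.15 × 184.7² = 4.15 × 34120 = 141600 N/m.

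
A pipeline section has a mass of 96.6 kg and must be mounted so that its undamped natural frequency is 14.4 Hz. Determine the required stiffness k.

ω_n = 2πf_n = 2π × 14.4 = 90.48 rad/s.
k = m·ω_n² = 96.6 × 90.48² = 96.6 × 8186 = 790800 N/m.

791000 N/m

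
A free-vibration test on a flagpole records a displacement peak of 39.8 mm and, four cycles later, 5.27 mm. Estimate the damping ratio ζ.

Logarithmic decrement δ = (1/n)·ln(x₀/x_n) = (1/4)·ln(39.8/5.27) = (1/4)·ln(7.552) = 0.5055.
ζ = δ/√(4π² + δ²) = 0.5055/√(39.48 + 0.255) = 0.5055/6.303 = 0.08019.

0.0802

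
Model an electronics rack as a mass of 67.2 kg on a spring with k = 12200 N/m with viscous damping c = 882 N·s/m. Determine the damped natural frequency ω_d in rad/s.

11.8 rad/s

ω_n = √(k/m) = √(12200/67.2) = 13.47 rad/s.
Critical damping c_c = 2√(k·m) = 2√(12200 × 67.2) = 1811 N·s/m, so ζ = c/c_c = 882/1811 = 0.4871.
ω_d = ω_n√(1 − ζ²) = 13.47 × √(1 − 0.237) = 11.77 rad/s.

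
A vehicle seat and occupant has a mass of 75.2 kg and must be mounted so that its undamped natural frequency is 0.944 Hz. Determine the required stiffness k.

2650 N/m

ω_n = 2πf_n = 2π × 0.944 = 5.931 rad/s.
k = m·ω_n² = 75.2 × 5.931² = 75.2 × 35.18 = 2646 N/m.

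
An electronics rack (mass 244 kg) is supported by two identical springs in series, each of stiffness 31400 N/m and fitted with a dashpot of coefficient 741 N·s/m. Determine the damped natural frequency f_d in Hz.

1.25 Hz

Series springs: 1/k_eq = 2/31400, so k_eq = 31400/2 = 15700 N/m.
ω_n = √(k_eq/m) = √(15700/244) = 8.021 rad/s.
Critical damping c_c = 2√(k_eq·m) = 2√(15700 × 244) = 3914 N·s/m, so ζ = c/c_c = 741/3914 = 0.1893.
ω_d = ω_n√(1 − ζ²) = 8.021 × √(1 − 0.0358) = 7.876 rad/s.
f_d = ω_d/(2π) = 1.254 Hz.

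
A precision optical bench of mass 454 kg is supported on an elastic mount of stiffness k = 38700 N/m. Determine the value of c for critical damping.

8380 N·s/m

c_c = 2√(k·m) = 2√(38700 × 454) = 2 × 4192 = 8383 N·s/m.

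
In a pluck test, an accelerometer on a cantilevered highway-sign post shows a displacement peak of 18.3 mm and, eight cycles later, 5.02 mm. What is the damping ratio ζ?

0.0257

Logarithmic decrement δ = (1/n)·ln(x₀/x_n) = (1/8)·ln(18.3/5.02) = (1/8)·ln(3.645) = 0.1617.
ζ = δ/√(4π² + δ²) = 0.1617/√(39.48 + 0.0261) = 0.1617/6.285 = 0.02572.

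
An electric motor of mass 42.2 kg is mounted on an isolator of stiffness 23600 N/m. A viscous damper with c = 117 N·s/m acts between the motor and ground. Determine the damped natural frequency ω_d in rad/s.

23.6 rad/s

ω_n = √(k/m) = √(23600/42.2) = 23.65 rad/s.
Critical damping c_c = 2√(k·m) = 2√(23600 × 42.2) = 1996 N·s/m, so ζ = c/c_c = 117/1996 = 0.05862.
ω_d = ω_n√(1 − ζ²) = 23.65 × √(1 − 0.00344) = 23.61 rad/s.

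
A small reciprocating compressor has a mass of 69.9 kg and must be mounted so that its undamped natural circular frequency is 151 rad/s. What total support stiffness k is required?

k = m·ω_n² = 69.9 × 151.0² = 69.9 × 22800 = 1594000 N/m.

1590000 N/m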